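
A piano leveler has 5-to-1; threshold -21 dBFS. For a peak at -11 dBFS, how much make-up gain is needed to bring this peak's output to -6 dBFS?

13 dB

Without make-up, output = threshold + overshoot/5 = -21 + 2 = -19 dBFS.
Gap to target: 13 dB.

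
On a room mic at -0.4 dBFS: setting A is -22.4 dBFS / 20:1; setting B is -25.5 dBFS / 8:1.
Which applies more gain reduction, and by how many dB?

A: overshoot 22 dB → output overshoot 1.1 dB → GR 20.9 dB.
B: overshoot 25.1 dB → output overshoot 3.1375 dB → GR 21.9625 dB.
B applies 1.0625 dB more gain reduction.

B, by 1.0625 dB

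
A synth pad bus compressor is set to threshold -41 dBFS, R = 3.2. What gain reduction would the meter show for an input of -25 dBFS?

The signal is 16 dB above threshold.
At 3.2:1, output sits 16/3.2 = 5 dB above threshold.
GR = overshoot in − overshoot out = 16 − 5 = 11 dB.

11 dB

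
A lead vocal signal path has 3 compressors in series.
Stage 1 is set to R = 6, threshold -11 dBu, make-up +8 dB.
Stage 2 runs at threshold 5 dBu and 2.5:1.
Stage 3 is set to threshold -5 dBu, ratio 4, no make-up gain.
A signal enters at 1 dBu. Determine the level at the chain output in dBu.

Stage 1: 1 dBu is 12 dB over -11 dBu; at 6:1 that becomes 2 dB over, giving -9 dBu; +8 dB make-up → -1 dBu.
Stage 2: -1 dBu is at or below the 5 dBu threshold — no compression; output -1 dBu.
Stage 3: -1 dBu is 4 dB over -5 dBu; at 4:1 that becomes 1 dB over, giving -4 dBu.

-4 dBu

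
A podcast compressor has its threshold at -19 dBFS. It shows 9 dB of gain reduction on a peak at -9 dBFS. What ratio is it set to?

10:1

Input overshoot = -9 − (-19) = 10 dB.
Output overshoot = 10 − 9 = 1 dB.
Ratio = input overshoot / output overshoot = 10 / 1 = 10.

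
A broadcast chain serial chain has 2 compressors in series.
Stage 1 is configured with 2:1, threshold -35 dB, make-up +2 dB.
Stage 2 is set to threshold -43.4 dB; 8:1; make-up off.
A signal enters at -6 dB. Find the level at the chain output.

-40.2875 dB

Stage 1: 29 dB above -35 dB, reduced 2:1 to 14.5 dB above → -20.5 dB; +2 dB make-up → -18.5 dB.
Stage 2: overshoot 24.9 dB → 24.9/8 = 3.1125 dB → -40.2875 dB.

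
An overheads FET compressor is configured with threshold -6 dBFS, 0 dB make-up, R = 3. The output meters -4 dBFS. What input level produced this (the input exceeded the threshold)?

0 dBFS

The compressed level sits -4 − (-6) = 2 dB over threshold.
Input overshoot = R × output overshoot = 6 dB → input = -6 + 6 = 0 dBFS.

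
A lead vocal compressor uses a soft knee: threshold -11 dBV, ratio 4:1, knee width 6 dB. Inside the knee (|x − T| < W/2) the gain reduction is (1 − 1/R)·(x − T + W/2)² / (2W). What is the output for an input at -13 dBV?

-13.0625 dBV

x − T + W/2 = -13 − (-11) + 3 = 1.
GR = (1 − 1/4) × 1² / 12 = 0.75 × 1 / 12 = 0.0625 dB.
Output = -13 − 0.0625 = -13.0625 dBV.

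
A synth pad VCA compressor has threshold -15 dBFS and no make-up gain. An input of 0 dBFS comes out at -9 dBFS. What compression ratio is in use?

2.5:1

Input overshoot = 0 − (-15) = 15 dB; output overshoot = -9 − (-15) = 6 dB.
Ratio = 15 / 6 = 2.5.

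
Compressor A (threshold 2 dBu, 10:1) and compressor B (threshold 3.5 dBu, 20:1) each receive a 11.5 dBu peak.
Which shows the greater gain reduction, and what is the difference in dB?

A: overshoot 9.5 dB → output overshoot 0.95 dB → GR 8.55 dB.
B: overshoot 8 dB → output overshoot 0.4 dB → GR 7.6 dB.
A applies 0.95 dB more gain reduction.

A, by 0.95 dB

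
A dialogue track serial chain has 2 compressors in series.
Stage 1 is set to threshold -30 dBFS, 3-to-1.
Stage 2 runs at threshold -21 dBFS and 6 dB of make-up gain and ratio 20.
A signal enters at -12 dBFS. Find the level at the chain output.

-18 dBFS

Stage 1: -12 dBFS is 18 dB over -30 dBFS; at 3:1 that becomes 6 dB over, giving -24 dBFS.
Stage 2: -24 dBFS ≤ -21 dBFS, so stage 2 doesn't engage; make-up brings it to -18 dBFS.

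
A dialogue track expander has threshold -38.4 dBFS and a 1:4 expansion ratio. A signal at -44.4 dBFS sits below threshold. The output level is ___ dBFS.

The input is 6 dB below the -38.4 dBFS threshold.
A 1:4 expander multiplies undershoot by 4: 6 × 4 = 24 dB below threshold.
Output = -38.4 − 24 = -62.4 dBFS.

-62.4 dBFS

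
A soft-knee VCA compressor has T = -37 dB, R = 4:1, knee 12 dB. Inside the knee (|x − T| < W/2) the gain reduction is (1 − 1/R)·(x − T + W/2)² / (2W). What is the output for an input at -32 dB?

x − T + W/2 = -32 − (-37) + 6 = 11.
GR = (1 − 1/4) × 11² / 24 = 0.75 × 121 / 24 = 3.78125 dB.
Output = -32 − 3.78125 = -35.78125 dB.

-35.78125 dB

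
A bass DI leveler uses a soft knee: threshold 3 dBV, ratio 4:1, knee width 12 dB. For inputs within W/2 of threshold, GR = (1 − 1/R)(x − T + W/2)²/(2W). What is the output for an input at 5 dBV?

x − T + W/2 = 5 − 3 + 6 = 8.
GR = (1 − 1/4) × 8² / 24 = 0.75 × 64 / 24 = 2 dB.
Output = 5 − 2 = 3 dBV.

3 dBV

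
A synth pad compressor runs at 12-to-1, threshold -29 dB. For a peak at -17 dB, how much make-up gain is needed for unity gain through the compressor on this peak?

11 dB

Overshoot 12 dB → 12/12 = 1 dB after compression, so the compressed level is -29 + 1 = -28 dB.
Make-up = target − compressed = -17 − (-28) = 11 dB.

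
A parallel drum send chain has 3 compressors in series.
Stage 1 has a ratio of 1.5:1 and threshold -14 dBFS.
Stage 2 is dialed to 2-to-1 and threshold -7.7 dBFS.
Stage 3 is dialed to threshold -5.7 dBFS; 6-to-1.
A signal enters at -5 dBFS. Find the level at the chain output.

Stage 1: overshoot 9 dB → 9/1.5 = 6 dB → -8 dBFS.
Stage 2: below threshold (-8 ≤ -7.7); passes unchanged; output -8 dBFS.
Stage 3: -8 dBFS is at or below the -5.7 dBFS threshold — no compression; output -8 dBFS.

-8 dBFS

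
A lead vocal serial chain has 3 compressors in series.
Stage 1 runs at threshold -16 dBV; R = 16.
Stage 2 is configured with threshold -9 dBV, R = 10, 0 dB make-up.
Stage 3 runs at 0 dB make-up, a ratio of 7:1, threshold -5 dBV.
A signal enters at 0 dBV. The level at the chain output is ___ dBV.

Stage 1: 16 dB above -16 dBV, reduced 16:1 to 1 dB above → -15 dBV.
Stage 2: -15 dBV ≤ -9 dBV, so stage 2 doesn't engage; output -15 dBV.
Stage 3: below threshold (-15 ≤ -5); passes unchanged; output -15 dBV.

-15 dBV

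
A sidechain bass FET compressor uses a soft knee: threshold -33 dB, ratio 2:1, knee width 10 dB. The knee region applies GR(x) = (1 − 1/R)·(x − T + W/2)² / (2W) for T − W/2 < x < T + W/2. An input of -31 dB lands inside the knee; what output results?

x − T + W/2 = -31 − (-33) + 5 = 7.
GR = (1 − 1/2) × 7² / 20 = 0.5 × 49 / 20 = 1.225 dB.
Output = -31 − 1.225 = -32.225 dB.

-32.225 dB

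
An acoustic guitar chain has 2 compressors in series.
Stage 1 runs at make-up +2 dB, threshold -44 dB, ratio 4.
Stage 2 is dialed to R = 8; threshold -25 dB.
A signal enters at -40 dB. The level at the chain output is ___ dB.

Stage 1: -40 dB is 4 dB over -44 dB; at 4:1 that becomes 1 dB over, giving -43 dB; +2 dB make-up → -41 dB.
Stage 2: below threshold (-41 ≤ -25); passes unchanged; output -41 dB.

-41 dB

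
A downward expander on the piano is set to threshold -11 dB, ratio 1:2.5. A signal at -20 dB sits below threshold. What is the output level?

-33.5 dB

Undershoot = (-11) − (-20) = 9 dB.
At 1:2.5, that expands to 22.5 dB under threshold.
Output = -11 − 22.5 = -33.5 dB.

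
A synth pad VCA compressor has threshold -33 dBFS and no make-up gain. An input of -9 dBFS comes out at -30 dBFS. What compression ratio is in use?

Input overshoot = -9 − (-33) = 24 dB; output overshoot = -30 − (-33) = 3 dB.
Ratio = 24 / 3 = 8.

8:1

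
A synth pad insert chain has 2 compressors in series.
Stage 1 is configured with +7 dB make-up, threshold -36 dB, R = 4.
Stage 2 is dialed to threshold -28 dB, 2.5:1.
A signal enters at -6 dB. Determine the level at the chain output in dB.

Stage 1: -6 dB is 30 dB over -36 dB; at 4:1 that becomes 7.5 dB over, giving -28.5 dB; +7 dB make-up → -21.5 dB.
Stage 2: 6.5 dB above -28 dB, reduced 2.5:1 to 2.6 dB above → -25.4 dB.

-25.4 dB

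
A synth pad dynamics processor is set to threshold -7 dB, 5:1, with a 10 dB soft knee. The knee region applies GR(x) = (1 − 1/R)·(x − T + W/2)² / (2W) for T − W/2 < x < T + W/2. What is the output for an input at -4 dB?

x − T + W/2 = -4 − (-7) + 5 = 8.
GR = (1 − 1/5) × 8² / 20 = 0.8 × 64 / 20 = 2.56 dB.
Output = -4 − 2.56 = -6.56 dB.

-6.56 dB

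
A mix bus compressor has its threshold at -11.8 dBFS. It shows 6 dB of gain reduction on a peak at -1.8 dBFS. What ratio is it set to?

Input overshoot = -1.8 − (-11.8) = 10 dB.
Output overshoot = 10 − 6 = 4 dB.
Ratio = input overshoot / output overshoot = 10 / 4 = 2.5.

2.5:1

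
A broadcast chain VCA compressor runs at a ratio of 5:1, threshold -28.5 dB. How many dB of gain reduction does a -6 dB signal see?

Overshoot = -6 − (-28.5) = 22.5 dB.
After 5:1 compression the overshoot becomes 22.5/5 = 4.5 dB.
GR = overshoot in − overshoot out = 22.5 − 4.5 = 18 dB.

18 dB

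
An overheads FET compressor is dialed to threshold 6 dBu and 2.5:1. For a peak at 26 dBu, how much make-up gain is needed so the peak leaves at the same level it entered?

Overshoot 20 dB → 20/2.5 = 8 dB after compression, so the compressed level is 6 + 8 = 14 dBu.
Make-up = target − compressed = 26 − 14 = 12 dB.

12 dB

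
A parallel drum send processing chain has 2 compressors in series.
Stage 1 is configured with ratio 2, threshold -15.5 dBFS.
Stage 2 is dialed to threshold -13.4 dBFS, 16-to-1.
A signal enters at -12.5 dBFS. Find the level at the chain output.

-14 dBFS

Stage 1: -12.5 dBFS is 3 dB over -15.5 dBFS; at 2:1 that becomes 1.5 dB over, giving -14 dBFS.
Stage 2: -14 dBFS ≤ -13.4 dBFS, so stage 2 doesn't engage; output -14 dBFS.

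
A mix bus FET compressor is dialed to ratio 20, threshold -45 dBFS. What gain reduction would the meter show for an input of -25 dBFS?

19 dB

Overshoot = -25 − (-45) = 20 dB.
A 20:1 ratio leaves 1 dB of that excess.
GR = overshoot in − overshoot out = 20 − 1 = 19 dB.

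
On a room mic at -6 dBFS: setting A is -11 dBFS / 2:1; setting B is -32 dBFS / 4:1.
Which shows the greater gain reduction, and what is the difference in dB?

A: 5 dB over, compressed to 2.5 dB over, so 2.5 dB of GR.
B: 26 dB over, compressed to 6.5 dB over, so 19.5 dB of GR.
B applies 17 dB more gain reduction.

B, by 17 dB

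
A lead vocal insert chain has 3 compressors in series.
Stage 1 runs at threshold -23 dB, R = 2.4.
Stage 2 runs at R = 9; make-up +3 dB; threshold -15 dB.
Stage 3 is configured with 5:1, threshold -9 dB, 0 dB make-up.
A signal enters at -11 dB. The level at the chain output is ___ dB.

Stage 1: 12 dB above -23 dB, reduced 2.4:1 to 5 dB above → -18 dB.
Stage 2: below threshold (-18 ≤ -15); passes unchanged; make-up brings it to -15 dB.
Stage 3: -15 dB is at or below the -9 dB threshold — no compression; output -15 dB.

-15 dB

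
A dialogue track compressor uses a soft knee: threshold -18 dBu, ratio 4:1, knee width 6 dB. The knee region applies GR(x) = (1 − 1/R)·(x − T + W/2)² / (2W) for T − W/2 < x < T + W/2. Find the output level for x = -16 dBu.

-17.5625 dBu

x − T + W/2 = -16 − (-18) + 3 = 5.
GR = (1 − 1/4) × 5² / 12 = 0.75 × 25 / 12 = 1.5625 dB.
Output = -16 − 1.5625 = -17.5625 dBu.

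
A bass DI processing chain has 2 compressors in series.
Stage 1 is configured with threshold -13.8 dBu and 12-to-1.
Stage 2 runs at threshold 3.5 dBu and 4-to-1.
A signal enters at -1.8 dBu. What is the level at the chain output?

-12.8 dBu

Stage 1: overshoot 12 dB → 12/12 = 1 dB → -12.8 dBu.
Stage 2: -12.8 dBu is at or below the 3.5 dBu threshold — no compression; output -12.8 dBu.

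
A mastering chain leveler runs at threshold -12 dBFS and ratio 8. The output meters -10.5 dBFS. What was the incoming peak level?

0 dBFS

Post-compression overshoot = -10.5 − (-12) = 1.5 dB.
Input overshoot = R × output overshoot = 12 dB → input = -12 + 12 = 0 dBFS.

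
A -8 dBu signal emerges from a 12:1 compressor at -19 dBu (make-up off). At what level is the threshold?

Input is 12 dB above T (since output overshoot × R = input overshoot: (-19 − T)·12 = -8 − T gives T = -20 dBu).
Check: -20 + (-8 − (-20))/12 = -20 + 1 = -19 dBu. ✓

-20 dBu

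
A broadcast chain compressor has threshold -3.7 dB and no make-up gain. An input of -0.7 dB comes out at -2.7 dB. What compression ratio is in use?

Input overshoot = -0.7 − (-3.7) = 3 dB; output overshoot = -2.7 − (-3.7) = 1 dB.
Ratio = 3 / 1 = 3.

3:1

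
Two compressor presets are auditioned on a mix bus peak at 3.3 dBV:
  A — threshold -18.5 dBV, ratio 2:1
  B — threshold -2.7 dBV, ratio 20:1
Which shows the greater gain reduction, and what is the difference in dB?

A: overshoot 21.8 dB → output overshoot 10.9 dB → GR 10.9 dB.
B: overshoot 6 dB → output overshoot 0.3 dB → GR 5.7 dB.
A applies 5.2 dB more gain reduction.

A, by 5.2 dB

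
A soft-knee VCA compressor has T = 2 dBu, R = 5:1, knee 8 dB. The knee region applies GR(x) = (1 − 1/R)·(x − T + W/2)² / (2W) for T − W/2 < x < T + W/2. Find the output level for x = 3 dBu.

1.75 dBu

x − T + W/2 = 3 − 2 + 4 = 5.
GR = (1 − 1/5) × 5² / 16 = 0.8 × 25 / 16 = 1.25 dB.
Output = 3 − 1.25 = 1.75 dBu.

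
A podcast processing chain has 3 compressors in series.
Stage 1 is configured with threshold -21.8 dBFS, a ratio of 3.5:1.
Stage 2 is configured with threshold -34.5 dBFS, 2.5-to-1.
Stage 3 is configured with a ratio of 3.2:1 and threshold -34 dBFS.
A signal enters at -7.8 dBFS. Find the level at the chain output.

Stage 1: 14 dB above -21.8 dBFS, reduced 3.5:1 to 4 dB above → -17.8 dBFS.
Stage 2: overshoot 16.7 dB → 16.7/2.5 = 6.68 dB → -27.82 dBFS.
Stage 3: -27.82 dBFS is 6.18 dB over -34 dBFS; at 3.2:1 that becomes 1.93125 dB over, giving -32.06875 dBFS.

-32.06875 dBFS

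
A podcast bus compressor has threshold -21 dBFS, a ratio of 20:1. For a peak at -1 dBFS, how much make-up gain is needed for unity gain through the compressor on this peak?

Overshoot 20 dB → 20/20 = 1 dB after compression, so the compressed level is -21 + 1 = -20 dBFS.
Make-up = target − compressed = -1 − (-20) = 19 dB.

19 dB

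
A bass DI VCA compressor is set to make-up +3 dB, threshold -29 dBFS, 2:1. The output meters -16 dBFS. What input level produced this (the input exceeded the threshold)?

Remove make-up: -16 − 3 = -19 dBFS.
Post-compression overshoot = -19 − (-29) = 10 dB.
Undo the ratio: input overshoot = 10 × 2 = 20 dB, giving input = -9 dBFS.

-9 dBFS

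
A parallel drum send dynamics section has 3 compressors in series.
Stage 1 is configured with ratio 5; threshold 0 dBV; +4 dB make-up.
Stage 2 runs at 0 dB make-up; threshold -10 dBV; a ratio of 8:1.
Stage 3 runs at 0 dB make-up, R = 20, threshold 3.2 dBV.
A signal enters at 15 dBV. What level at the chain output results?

Stage 1: 15 dB above 0 dBV, reduced 5:1 to 3 dB above → 3 dBV; +4 dB make-up → 7 dBV.
Stage 2: overshoot 17 dB → 17/8 = 2.125 dB → -7.875 dBV.
Stage 3: -7.875 dBV is at or below the 3.2 dBV threshold — no compression; output -7.875 dBV.

-7.875 dBV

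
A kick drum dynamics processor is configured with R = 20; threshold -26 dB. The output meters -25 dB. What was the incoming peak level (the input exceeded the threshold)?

That's 1 dB above the -26 dB threshold.
Undo the ratio: input overshoot = 1 × 20 = 20 dB, giving input = -6 dB.

-6 dB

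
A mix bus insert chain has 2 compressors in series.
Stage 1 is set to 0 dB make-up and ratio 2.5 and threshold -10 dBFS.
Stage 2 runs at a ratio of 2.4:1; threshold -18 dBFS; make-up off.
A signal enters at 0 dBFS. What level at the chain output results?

Stage 1: 10 dB above -10 dBFS, reduced 2.5:1 to 4 dB above → -6 dBFS.
Stage 2: -6 dBFS is 12 dB over -18 dBFS; at 2.4:1 that becomes 5 dB over, giving -13 dBFS.

-13 dBFS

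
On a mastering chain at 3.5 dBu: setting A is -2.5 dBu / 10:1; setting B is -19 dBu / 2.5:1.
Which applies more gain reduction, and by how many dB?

B, by 8.1 dB

A: GR = 6 − 6/10 = 5.4 dB.
B: GR = 22.5 − 22.5/2.5 = 13.5 dB.
B applies 8.1 dB more gain reduction.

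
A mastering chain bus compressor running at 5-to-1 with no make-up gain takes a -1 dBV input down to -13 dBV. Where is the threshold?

-16 dBV

Let T be the threshold. Output overshoot = (input overshoot)/R, so -13 − T = (-1 − T)/5.
5·(-13 − T) = -1 − T → 4·T = -65 − (-1) = -64.
T = -64/4 = -16 dBV.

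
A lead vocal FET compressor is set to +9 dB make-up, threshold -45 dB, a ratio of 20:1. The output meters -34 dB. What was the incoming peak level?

-5 dB

Remove make-up: -34 − 9 = -43 dB.
Post-compression overshoot = -43 − (-45) = 2 dB.
Before 20:1 compression the overshoot was 2 × 20 = 40 dB, so input = -45 + 40 = -5 dB.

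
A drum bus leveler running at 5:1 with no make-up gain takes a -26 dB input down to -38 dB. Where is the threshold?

Gain reduction = -26 − (-38) = 12 dB; output overshoot = GR / (R − 1) = 12 / 4 = 3 dB.
Threshold = output − output overshoot = -38 − 3 = -41 dB.

-41 dB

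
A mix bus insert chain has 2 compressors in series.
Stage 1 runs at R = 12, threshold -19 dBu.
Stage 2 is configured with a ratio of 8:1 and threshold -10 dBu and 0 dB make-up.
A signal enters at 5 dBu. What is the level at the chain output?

-17 dBu

Stage 1: overshoot 24 dB → 24/12 = 2 dB → -17 dBu.
Stage 2: -17 dBu is at or below the -10 dBu threshold — no compression; output -17 dBu.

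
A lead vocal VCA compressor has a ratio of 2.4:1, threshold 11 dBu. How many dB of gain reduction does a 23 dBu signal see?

7 dB

Overshoot = 23 − 11 = 12 dB.
After 2.4:1 compression the overshoot becomes 12/2.4 = 5 dB.
So the signal is attenuated by 12 − 5 = 7 dB.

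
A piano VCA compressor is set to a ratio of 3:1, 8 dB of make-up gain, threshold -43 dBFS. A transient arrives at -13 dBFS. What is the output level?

-13 dBFS sits 30 dB over threshold.
At 3:1 the overshoot is divided by 3, leaving 10 dB above threshold.
That puts the output at -33 dBFS; make-up adds 8 dB, giving -25 dBFS.

-25 dBFS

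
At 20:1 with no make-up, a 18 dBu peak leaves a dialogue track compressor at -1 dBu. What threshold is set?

-2 dBu

Gain reduction = 18 − (-1) = 19 dB; output overshoot = GR / (R − 1) = 19 / 19 = 1 dB.
Threshold = output − output overshoot = -1 − 1 = -2 dBu.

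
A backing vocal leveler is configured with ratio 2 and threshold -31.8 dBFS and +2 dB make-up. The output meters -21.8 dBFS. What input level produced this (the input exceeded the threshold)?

-15.8 dBFS

Remove make-up: -21.8 − 2 = -23.8 dBFS.
That's 8 dB above the -31.8 dBFS threshold.
Undo the ratio: input overshoot = 8 × 2 = 16 dB, giving input = -15.8 dBFS.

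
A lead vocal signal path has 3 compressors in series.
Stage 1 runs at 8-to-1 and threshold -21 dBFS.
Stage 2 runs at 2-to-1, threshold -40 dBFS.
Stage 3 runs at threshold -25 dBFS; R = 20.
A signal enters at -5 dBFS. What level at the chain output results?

-29.5 dBFS

Stage 1: overshoot 16 dB → 16/8 = 2 dB → -19 dBFS.
Stage 2: overshoot 21 dB → 21/2 = 10.5 dB → -29.5 dBFS.
Stage 3: -29.5 dBFS ≤ -25 dBFS, so stage 3 doesn't engage; output -29.5 dBFS.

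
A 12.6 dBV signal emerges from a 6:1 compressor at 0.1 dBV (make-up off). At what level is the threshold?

-2.4 dBV

Gain reduction = 12.6 − 0.1 = 12.5 dB; output overshoot = GR / (R − 1) = 12.5 / 5 = 2.5 dB.
Threshold = output − output overshoot = 0.1 − 2.5 = -2.4 dBV.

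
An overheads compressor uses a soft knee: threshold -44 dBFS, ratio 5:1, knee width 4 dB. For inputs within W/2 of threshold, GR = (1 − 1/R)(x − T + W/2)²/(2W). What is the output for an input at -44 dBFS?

x − T + W/2 = -44 − (-44) + 2 = 2.
GR = (1 − 1/5) × 2² / 8 = 0.8 × 4 / 8 = 0.4 dB.
Output = -44 − 0.4 = -44.4 dBFS.

-44.4 dBFS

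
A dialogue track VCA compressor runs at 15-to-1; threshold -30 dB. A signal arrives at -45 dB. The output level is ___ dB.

-45 dB is 15 dB below the -30 dB threshold, so no gain reduction is applied.
Output = input = -45 dB.

-45 dB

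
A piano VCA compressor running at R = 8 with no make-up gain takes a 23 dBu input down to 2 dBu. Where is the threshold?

Gain reduction = 23 − 2 = 21 dB; output overshoot = GR / (R − 1) = 21 / 7 = 3 dB.
Threshold = output − output overshoot = 2 − 3 = -1 dBu.

-1 dBu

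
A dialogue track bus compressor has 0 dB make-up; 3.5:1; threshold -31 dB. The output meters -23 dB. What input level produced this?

-3 dB

The compressed level sits -23 − (-31) = 8 dB over threshold.
Input overshoot = R × output overshoot = 28 dB → input = -31 + 28 = -3 dB.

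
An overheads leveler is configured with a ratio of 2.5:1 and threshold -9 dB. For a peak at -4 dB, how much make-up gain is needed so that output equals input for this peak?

The peak compresses to -9 + 5/2.5 = -7 dB.
To reach -4 dB requires -4 − (-7) = 3 dB of make-up.

3 dB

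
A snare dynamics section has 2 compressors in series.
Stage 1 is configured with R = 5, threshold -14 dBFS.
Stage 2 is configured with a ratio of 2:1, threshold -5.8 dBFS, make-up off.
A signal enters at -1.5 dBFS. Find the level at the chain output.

Stage 1: overshoot 12.5 dB → 12.5/5 = 2.5 dB → -11.5 dBFS.
Stage 2: -11.5 dBFS ≤ -5.8 dBFS, so stage 2 doesn't engage; output -11.5 dBFS.

-11.5 dBFS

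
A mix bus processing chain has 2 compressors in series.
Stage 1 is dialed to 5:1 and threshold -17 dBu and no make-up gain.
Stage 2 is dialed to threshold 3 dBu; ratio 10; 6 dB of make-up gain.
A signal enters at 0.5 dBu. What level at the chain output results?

-7.5 dBu

Stage 1: overshoot 17.5 dB → 17.5/5 = 3.5 dB → -13.5 dBu.
Stage 2: below threshold (-13.5 ≤ 3); passes unchanged; make-up brings it to -7.5 dBu.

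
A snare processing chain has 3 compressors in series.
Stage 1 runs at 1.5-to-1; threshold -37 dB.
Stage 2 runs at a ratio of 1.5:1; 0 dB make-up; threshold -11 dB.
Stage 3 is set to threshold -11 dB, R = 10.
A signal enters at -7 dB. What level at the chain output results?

Stage 1: -7 dB is 30 dB over -37 dB; at 1.5:1 that becomes 20 dB over, giving -17 dB.
Stage 2: -17 dB is at or below the -11 dB threshold — no compression; output -17 dB.
Stage 3: -17 dB ≤ -11 dB, so stage 3 doesn't engage; output -17 dB.

-17 dB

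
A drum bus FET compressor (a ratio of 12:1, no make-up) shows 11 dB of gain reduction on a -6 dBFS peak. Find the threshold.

-18 dBFS

Gain reduction = -6 − (-17) = 11 dB; output overshoot = GR / (R − 1) = 11 / 11 = 1 dB.
Threshold = output − output overshoot = -17 − 1 = -18 dBFS.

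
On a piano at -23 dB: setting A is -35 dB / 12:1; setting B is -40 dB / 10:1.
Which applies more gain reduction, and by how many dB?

A: 12 dB over, compressed to 1 dB over, so 11 dB of GR.
B: 17 dB over, compressed to 1.7 dB over, so 15.3 dB of GR.
B reduces 4.3 dB more.

B, by 4.3 dB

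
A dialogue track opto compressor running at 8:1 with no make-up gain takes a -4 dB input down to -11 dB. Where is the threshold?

Gain reduction = -4 − (-11) = 7 dB; output overshoot = GR / (R − 1) = 7 / 7 = 1 dB.
Threshold = output − output overshoot = -11 − 1 = -12 dB.

-12 dB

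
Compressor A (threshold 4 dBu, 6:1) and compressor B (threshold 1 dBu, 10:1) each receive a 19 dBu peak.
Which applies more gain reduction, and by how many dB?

B, by 3.7 dB

A: GR = 15 − 15/6 = 12.5 dB.
B: GR = 18 − 18/10 = 16.2 dB.
Difference: 3.7 dB in favour of B.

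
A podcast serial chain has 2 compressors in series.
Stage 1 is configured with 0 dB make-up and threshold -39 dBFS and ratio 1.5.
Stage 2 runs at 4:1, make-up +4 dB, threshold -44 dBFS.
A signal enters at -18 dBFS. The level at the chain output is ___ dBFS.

-35.25 dBFS

Stage 1: -18 dBFS is 21 dB over -39 dBFS; at 1.5:1 that becomes 14 dB over, giving -25 dBFS.
Stage 2: -25 dBFS is 19 dB over -44 dBFS; at 4:1 that becomes 4.75 dB over, giving -39.25 dBFS; +4 dB make-up → -35.25 dBFS.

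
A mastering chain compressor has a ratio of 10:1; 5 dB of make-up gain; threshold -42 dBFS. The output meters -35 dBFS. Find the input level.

-22 dBFS

Before make-up, the level was -35 − 5 = -40 dBFS.
That's 2 dB above the -42 dBFS threshold.
Undo the ratio: input overshoot = 2 × 10 = 20 dB, giving input = -22 dBFS.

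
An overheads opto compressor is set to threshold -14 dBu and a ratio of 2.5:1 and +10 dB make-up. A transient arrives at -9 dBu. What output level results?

-2 dBu

The input is 5 dB above the -14 dBu threshold.
At 2.5:1 the overshoot is divided by 2.5, leaving 2 dB above threshold.
Output = -14 + 2 = -12 dBu; make-up adds 10 dB, giving -2 dBu.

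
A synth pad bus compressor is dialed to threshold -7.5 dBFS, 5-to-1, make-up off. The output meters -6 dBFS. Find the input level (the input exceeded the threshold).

That's 1.5 dB above the -7.5 dBFS threshold.
Before 5:1 compression the overshoot was 1.5 × 5 = 7.5 dB, so input = -7.5 + 7.5 = 0 dBFS.

0 dBFS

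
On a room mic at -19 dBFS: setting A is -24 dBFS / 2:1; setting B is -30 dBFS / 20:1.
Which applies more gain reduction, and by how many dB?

A: 5 dB over, compressed to 2.5 dB over, so 2.5 dB of GR.
B: 11 dB over, compressed to 0.55 dB over, so 10.45 dB of GR.
Difference: 7.95 dB in favour of B.

B, by 7.95 dB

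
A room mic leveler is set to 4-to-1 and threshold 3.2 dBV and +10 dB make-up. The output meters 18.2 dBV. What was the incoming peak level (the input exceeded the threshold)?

Stripping the +10 dB make-up gives 8.2 dBV at the gain stage.
Post-compression overshoot = 8.2 − 3.2 = 5 dB.
Before 4:1 compression the overshoot was 5 × 4 = 20 dB, so input = 3.2 + 20 = 23.2 dBV.

23.2 dBV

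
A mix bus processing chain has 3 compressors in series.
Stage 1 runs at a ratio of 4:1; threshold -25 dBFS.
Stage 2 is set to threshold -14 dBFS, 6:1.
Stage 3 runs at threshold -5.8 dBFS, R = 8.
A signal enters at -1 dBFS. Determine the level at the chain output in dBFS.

-19 dBFS

Stage 1: overshoot 24 dB → 24/4 = 6 dB → -19 dBFS.
Stage 2: below threshold (-19 ≤ -14); passes unchanged; output -19 dBFS.
Stage 3: -19 dBFS ≤ -5.8 dBFS, so stage 3 doesn't engage; output -19 dBFS.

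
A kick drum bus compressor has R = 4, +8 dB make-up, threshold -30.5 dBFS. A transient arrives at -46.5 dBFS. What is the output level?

-38.5 dBFS

-46.5 dBFS is 16 dB below the -30.5 dBFS threshold, so no gain reduction is applied.
Make-up gain adds 8 dB: -46.5 + 8 = -38.5 dBFS.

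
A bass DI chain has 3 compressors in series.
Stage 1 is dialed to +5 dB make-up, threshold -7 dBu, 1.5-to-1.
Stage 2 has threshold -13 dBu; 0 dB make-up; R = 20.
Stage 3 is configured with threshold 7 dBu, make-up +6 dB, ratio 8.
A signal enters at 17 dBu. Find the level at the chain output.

-5.65 dBu

Stage 1: 17 dBu is 24 dB over -7 dBu; at 1.5:1 that becomes 16 dB over, giving 9 dBu; +5 dB make-up → 14 dBu.
Stage 2: overshoot 27 dB → 27/20 = 1.35 dB → -11.65 dBu.
Stage 3: -11.65 dBu is at or below the 7 dBu threshold — no compression; make-up brings it to -5.65 dBu.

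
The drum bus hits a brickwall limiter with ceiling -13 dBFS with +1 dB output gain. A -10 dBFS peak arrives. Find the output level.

-12 dBFS

The limiter clamps the peak to its -13 dBFS ceiling.
Output gain then adds 1 dB: -13 + 1 = -12 dBFS.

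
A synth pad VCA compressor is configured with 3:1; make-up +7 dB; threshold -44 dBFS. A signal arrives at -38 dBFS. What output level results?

-35 dBFS

-38 dBFS sits 6 dB over threshold.
The 6 dB excess becomes 2 dB after 3:1 reduction.
Output = -44 + 2 = -42 dBFS; make-up adds 7 dB, giving -35 dBFS.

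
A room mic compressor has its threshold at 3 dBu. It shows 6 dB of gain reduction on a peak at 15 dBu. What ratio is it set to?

Input overshoot = 15 − 3 = 12 dB.
Output overshoot = 12 − 6 = 6 dB.
Ratio = input overshoot / output overshoot = 12 / 6 = 2.

2:1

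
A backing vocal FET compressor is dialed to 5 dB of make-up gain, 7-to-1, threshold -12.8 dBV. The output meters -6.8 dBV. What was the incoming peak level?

-5.8 dBV

Stripping the +5 dB make-up gives -11.8 dBV at the gain stage.
That's 1 dB above the -12.8 dBV threshold.
Input overshoot = R × output overshoot = 7 dB → input = -12.8 + 7 = -5.8 dBV.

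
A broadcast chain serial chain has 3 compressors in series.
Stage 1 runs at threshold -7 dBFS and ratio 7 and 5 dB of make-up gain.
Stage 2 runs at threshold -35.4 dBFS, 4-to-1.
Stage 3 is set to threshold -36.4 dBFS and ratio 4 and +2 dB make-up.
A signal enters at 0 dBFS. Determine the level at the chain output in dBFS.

Stage 1: 7 dB above -7 dBFS, reduced 7:1 to 1 dB above → -6 dBFS; +5 dB make-up → -1 dBFS.
Stage 2: overshoot 34.4 dB → 34.4/4 = 8.6 dB → -26.8 dBFS.
Stage 3: overshoot 9.6 dB → 9.6/4 = 2.4 dB → -34 dBFS; +2 dB make-up → -32 dBFS.

-32 dBFS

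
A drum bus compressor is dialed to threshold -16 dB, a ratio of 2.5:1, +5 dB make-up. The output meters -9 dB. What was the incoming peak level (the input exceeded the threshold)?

Stripping the +5 dB make-up gives -14 dB at the gain stage.
Post-compression overshoot = -14 − (-16) = 2 dB.
Input overshoot = R × output overshoot = 5 dB → input = -16 + 5 = -11 dB.

-11 dB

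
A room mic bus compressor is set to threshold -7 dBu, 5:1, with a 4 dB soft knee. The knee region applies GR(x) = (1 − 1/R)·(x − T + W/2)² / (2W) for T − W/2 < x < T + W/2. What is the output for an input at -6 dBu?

x − T + W/2 = -6 − (-7) + 2 = 3.
GR = (1 − 1/5) × 3² / 8 = 0.8 × 9 / 8 = 0.9 dB.
Output = -6 − 0.9 = -6.9 dBu.

-6.9 dBu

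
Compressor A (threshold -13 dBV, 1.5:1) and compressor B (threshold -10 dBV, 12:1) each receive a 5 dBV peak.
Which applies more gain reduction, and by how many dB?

B, by 7.75 dB

A: GR = 18 − 18/1.5 = 6 dB.
B: GR = 15 − 15/12 = 13.75 dB.
B reduces 7.75 dB more.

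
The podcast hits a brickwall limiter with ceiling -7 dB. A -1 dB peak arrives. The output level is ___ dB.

-7 dB

The limiter clamps the peak to its -7 dB ceiling.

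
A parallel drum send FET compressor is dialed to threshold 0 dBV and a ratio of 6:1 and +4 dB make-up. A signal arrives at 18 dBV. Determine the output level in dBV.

7 dBV

Overshoot: 18 − 0 = 18 dB.
6:1 compression reduces that to 18/6 = 3 dB over.
That puts the output at 3 dBV; make-up adds 4 dB, giving 7 dBV.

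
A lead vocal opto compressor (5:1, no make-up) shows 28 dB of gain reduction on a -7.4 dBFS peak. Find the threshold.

-42.4 dBFS

Gain reduction = -7.4 − (-35.4) = 28 dB; output overshoot = GR / (R − 1) = 28 / 4 = 7 dB.
Threshold = output − output overshoot = -35.4 − 7 = -42.4 dBFS.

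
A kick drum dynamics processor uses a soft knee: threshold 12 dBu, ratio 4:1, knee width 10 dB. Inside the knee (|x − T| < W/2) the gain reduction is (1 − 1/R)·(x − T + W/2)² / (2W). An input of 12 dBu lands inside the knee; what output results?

x − T + W/2 = 12 − 12 + 5 = 5.
GR = (1 − 1/4) × 5² / 20 = 0.75 × 25 / 20 = 0.9375 dB.
Output = 12 − 0.9375 = 11.0625 dBu.

11.0625 dBu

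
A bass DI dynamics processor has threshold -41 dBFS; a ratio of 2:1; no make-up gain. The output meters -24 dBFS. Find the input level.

-7 dBFS

Post-compression overshoot = -24 − (-41) = 17 dB.
Input overshoot = R × output overshoot = 34 dB → input = -41 + 34 = -7 dBFS.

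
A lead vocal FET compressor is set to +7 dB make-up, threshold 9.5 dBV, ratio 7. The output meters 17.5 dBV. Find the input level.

Before make-up, the level was 17.5 − 7 = 10.5 dBV.
That's 1 dB above the 9.5 dBV threshold.
Input overshoot = R × output overshoot = 7 dB → input = 9.5 + 7 = 16.5 dBV.

16.5 dBV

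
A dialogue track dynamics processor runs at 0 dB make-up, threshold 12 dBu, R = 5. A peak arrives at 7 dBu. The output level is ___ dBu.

7 dBu is 5 dB below the 12 dBu threshold, so no gain reduction is applied.
Output = input = 7 dBu.

7 dBu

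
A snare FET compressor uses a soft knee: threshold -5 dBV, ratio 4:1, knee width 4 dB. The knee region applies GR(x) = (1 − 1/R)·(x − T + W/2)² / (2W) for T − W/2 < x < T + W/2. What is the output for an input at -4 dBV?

x − T + W/2 = -4 − (-5) + 2 = 3.
GR = (1 − 1/4) × 3² / 8 = 0.75 × 9 / 8 = 0.84375 dB.
Output = -4 − 0.84375 = -4.84375 dBV.

-4.84375 dBV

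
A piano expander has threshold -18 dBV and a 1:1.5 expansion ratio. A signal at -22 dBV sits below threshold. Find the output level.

-24 dBV

Below threshold, a 1:1.5 expander applies gain = (1.5−1)×(T − x) of attenuation.
(1.5−1) × 4 = 2 dB, so output = -22 − 2 = -24 dBV.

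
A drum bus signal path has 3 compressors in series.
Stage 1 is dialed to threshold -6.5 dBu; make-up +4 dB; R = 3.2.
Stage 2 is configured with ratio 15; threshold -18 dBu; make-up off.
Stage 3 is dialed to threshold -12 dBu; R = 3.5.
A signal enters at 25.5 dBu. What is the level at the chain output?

-16.3 dBu

Stage 1: 25.5 dBu is 32 dB over -6.5 dBu; at 3.2:1 that becomes 10 dB over, giving 3.5 dBu; +4 dB make-up → 7.5 dBu.
Stage 2: 25.5 dB above -18 dBu, reduced 15:1 to 1.7 dB above → -16.3 dBu.
Stage 3: -16.3 dBu is at or below the -12 dBu threshold — no compression; output -16.3 dBu.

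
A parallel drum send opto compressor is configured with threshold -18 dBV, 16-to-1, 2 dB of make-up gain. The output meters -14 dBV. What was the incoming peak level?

14 dBV

Stripping the +2 dB make-up gives -16 dBV at the gain stage.
Post-compression overshoot = -16 − (-18) = 2 dB.
Before 16:1 compression the overshoot was 2 × 16 = 32 dB, so input = -18 + 32 = 14 dBV.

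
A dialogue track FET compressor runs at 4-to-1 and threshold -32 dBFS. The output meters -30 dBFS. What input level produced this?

That's 2 dB above the -32 dBFS threshold.
Input overshoot = R × output overshoot = 8 dB → input = -32 + 8 = -24 dBFS.

-24 dBFS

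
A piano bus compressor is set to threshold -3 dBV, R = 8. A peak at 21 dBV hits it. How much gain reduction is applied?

21 dB

Overshoot = 21 − (-3) = 24 dB.
After 8:1 compression the overshoot becomes 24/8 = 3 dB.
GR = overshoot in − overshoot out = 24 − 3 = 21 dB.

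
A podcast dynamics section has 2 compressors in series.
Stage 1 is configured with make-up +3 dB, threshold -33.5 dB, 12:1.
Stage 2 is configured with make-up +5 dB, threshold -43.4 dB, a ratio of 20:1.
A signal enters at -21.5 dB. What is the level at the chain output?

Stage 1: overshoot 12 dB → 12/12 = 1 dB → -32.5 dB; +3 dB make-up → -29.5 dB.
Stage 2: 13.9 dB above -43.4 dB, reduced 20:1 to 0.695 dB above → -42.705 dB; +5 dB make-up → -37.705 dB.

-37.705 dB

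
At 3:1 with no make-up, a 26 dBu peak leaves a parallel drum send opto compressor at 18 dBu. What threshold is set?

Gain reduction = 26 − 18 = 8 dB; output overshoot = GR / (R − 1) = 8 / 2 = 4 dB.
Threshold = output − output overshoot = 18 − 4 = 14 dBu.

14 dBu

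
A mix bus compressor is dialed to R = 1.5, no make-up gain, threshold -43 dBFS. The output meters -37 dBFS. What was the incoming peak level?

The compressed level sits -37 − (-43) = 6 dB over threshold.
Before 1.5:1 compression the overshoot was 6 × 1.5 = 9 dB, so input = -43 + 9 = -34 dBFS.

-34 dBFS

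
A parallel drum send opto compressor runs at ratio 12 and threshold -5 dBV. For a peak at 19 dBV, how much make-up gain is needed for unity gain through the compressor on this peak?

The peak compresses to -5 + 24/12 = -3 dBV.
To reach 19 dBV requires 19 − (-3) = 22 dB of make-up.

22 dB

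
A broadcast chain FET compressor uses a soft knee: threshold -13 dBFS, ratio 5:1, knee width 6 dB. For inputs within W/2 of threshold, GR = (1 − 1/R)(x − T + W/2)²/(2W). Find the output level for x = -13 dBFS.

-13.6 dBFS

x − T + W/2 = -13 − (-13) + 3 = 3.
GR = (1 − 1/5) × 3² / 12 = 0.8 × 9 / 12 = 0.6 dB.
Output = -13 − 0.6 = -13.6 dBFS.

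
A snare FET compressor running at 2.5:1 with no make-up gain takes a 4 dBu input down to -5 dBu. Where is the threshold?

-11 dBu

Gain reduction = 4 − (-5) = 9 dB; output overshoot = GR / (R − 1) = 9 / 1.5 = 6 dB.
Threshold = output − output overshoot = -5 − 6 = -11 dBu.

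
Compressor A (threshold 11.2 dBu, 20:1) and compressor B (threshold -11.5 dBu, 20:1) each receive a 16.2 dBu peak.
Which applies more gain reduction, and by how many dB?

B, by 21.565 dB

A: overshoot 5 dB → output overshoot 0.25 dB → GR 4.75 dB.
B: overshoot 27.7 dB → output overshoot 1.385 dB → GR 26.315 dB.
Difference: 21.565 dB in favour of B.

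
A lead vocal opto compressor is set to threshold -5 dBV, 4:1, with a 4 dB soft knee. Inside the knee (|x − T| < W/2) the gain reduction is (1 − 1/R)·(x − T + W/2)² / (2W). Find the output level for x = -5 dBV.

x − T + W/2 = -5 − (-5) + 2 = 2.
GR = (1 − 1/4) × 2² / 8 = 0.75 × 4 / 8 = 0.375 dB.
Output = -5 − 0.375 = -5.375 dBV.

-5.375 dBV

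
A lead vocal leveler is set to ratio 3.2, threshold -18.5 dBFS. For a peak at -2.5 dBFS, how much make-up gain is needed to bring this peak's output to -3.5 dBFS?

The peak compresses to -18.5 + 16/3.2 = -13.5 dBFS.
To reach -3.5 dBFS requires -3.5 − (-13.5) = 10 dB of make-up.

10 dB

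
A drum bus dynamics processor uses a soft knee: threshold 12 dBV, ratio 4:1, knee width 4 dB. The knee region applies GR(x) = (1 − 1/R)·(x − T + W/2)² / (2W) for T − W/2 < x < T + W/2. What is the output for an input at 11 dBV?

10.90625 dBV

x − T + W/2 = 11 − 12 + 2 = 1.
GR = (1 − 1/4) × 1² / 8 = 0.75 × 1 / 8 = 0.09375 dB.
Output = 11 − 0.09375 = 10.90625 dBV.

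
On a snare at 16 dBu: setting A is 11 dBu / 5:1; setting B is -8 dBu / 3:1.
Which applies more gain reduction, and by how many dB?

B, by 12 dB

A: overshoot 5 dB → output overshoot 1 dB → GR 4 dB.
B: overshoot 24 dB → output overshoot 8 dB → GR 16 dB.
B applies 12 dB more gain reduction.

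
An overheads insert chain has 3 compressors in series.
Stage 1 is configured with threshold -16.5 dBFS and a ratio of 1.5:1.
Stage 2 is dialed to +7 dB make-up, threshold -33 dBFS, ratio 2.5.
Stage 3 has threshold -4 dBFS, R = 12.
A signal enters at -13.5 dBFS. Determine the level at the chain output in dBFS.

-18.6 dBFS

Stage 1: 3 dB above -16.5 dBFS, reduced 1.5:1 to 2 dB above → -14.5 dBFS.
Stage 2: 18.5 dB above -33 dBFS, reduced 2.5:1 to 7.4 dB above → -25.6 dBFS; +7 dB make-up → -18.6 dBFS.
Stage 3: below threshold (-18.6 ≤ -4); passes unchanged; output -18.6 dBFS.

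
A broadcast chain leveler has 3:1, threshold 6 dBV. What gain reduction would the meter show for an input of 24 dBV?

The signal is 18 dB above threshold.
After 3:1 compression the overshoot becomes 18/3 = 6 dB.
GR = overshoot in − overshoot out = 18 − 6 = 12 dB.

12 dB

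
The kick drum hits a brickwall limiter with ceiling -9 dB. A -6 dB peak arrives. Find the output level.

-9 dB

At ∞:1, everything above -9 dB is held at the ceiling.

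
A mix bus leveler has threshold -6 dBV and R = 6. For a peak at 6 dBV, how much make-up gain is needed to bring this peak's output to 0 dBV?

4 dB

Overshoot 12 dB → 12/6 = 2 dB after compression, so the compressed level is -6 + 2 = -4 dBV.
Make-up = target − compressed = 0 − (-4) = 4 dB.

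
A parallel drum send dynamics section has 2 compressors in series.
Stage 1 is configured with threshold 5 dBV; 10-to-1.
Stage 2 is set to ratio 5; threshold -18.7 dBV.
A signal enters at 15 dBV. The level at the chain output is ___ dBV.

-13.76 dBV

Stage 1: 10 dB above 5 dBV, reduced 10:1 to 1 dB above → 6 dBV.
Stage 2: overshoot 24.7 dB → 24.7/5 = 4.94 dB → -13.76 dBV.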